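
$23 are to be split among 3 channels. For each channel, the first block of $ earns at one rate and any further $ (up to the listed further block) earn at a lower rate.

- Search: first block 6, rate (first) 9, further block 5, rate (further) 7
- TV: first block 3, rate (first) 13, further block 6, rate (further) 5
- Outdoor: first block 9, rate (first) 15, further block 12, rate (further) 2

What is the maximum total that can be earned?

263

Rank every tier by rate: Outdoor/first 15 > TV/first 13 > Search/first 9 > Search/second 7 > TV/second 5 > Outdoor/second 2.
Outdoor first at 15: fill all 9 → 14 left.
TV/first (13): +3 → 11 left.
Search/first (9): +6 → 5 left.
Search/second (7): +5 → 0 left.
Total = 15×9 + 13×3 + 9×6 + 7×5 = 263.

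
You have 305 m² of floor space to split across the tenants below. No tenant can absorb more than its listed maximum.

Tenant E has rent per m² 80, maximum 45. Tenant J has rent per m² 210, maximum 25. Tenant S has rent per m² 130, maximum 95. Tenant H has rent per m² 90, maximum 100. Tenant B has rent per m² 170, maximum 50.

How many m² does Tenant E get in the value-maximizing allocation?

35

Order the tenants by rent per m²: Tenant J 210 > Tenant B 170 > Tenant S 130 > Tenant H 90 > Tenant E 80.
Give Tenant J 25 to hit its cap of 25 ; 280 left.
Tenant B takes 50 to reach its cap of 50 ; 230 left.
Tenant S: +95 to 95 (cap) ; 135 left.
Tenant H takes 100 to reach its cap of 100 ; 35 left.
Only 35 left; Tenant E takes them to reach 35.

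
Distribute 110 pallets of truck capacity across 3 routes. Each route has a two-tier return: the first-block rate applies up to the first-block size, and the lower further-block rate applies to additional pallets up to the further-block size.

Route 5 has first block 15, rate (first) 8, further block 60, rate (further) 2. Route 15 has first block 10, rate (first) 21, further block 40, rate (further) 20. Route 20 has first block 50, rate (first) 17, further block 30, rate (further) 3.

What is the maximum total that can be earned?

1940

Order all 6 blocks by rate: Route 15/tier1 21 > Route 15/tier2 20 > Route 20/tier1 17 > Route 5/tier1 8 > Route 20/tier2 3 > Route 5/tier2 2.
Fill Route 15 tier1 block (10 at 21) → 100 left.
Route 15/tier2 (20): +40 → 60 left.
Fill Route 20 tier1 block (50 at 17) → 10 left.
Route 5 tier1 at 8: only 10 left, fill 10.
Total = 21×10 + 20×40 + 17×50 + 8×10 = 1940.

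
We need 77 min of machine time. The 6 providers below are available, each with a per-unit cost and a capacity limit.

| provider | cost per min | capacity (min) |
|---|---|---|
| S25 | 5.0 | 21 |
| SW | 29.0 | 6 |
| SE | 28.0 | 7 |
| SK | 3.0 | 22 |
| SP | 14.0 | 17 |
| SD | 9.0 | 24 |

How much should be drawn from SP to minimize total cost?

Fill from the cheapest provider first.
SK (3.0): use full 22 ; 55 min to go.
S25 (5.0): use full 21 ; 34 min to go.
SD at 9.0: take all 24 min ; 10 still needed.
SP (14.0): take the remaining 10 ; done.
SE, SW: unused.

10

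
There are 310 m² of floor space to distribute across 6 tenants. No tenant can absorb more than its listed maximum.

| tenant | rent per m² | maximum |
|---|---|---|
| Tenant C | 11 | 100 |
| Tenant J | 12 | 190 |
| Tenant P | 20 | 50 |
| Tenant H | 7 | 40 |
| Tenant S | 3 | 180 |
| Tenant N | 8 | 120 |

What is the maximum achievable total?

Order the tenants by rent per m²: Tenant P 20 > Tenant J 12 > Tenant C 11 > Tenant N 8 > Tenant H 7 > Tenant S 3.
Tenant P: +50 to 50 (cap) — 260 left.
Give Tenant J 190 to hit its cap of 190 — 70 left.
Only 70 left; Tenant C takes them to reach 70.
Total = 11×70 + 12×190 + 20×50 = 4050.

4050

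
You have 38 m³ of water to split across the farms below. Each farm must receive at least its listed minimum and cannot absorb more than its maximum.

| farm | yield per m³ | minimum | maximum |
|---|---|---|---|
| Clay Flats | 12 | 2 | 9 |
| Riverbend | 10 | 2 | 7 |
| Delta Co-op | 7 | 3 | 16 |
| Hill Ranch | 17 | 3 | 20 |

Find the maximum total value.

529

Meeting every minimum uses 2+2+3+3 = 10 m³, leaving 28.
Rank by yield per m³: Hill Ranch 17 > Clay Flats 12 > Riverbend 10 > Delta Co-op 7.
Hill Ranch takes 17 more to reach its cap of 20 → 11 left.
Clay Flats: +7 to 9 (cap) → 4 left.
Riverbend: +4 (room for 5) → 6. Pool exhausted.
Total = 12×9 + 10×6 + 7×3 + 17×20 = 529.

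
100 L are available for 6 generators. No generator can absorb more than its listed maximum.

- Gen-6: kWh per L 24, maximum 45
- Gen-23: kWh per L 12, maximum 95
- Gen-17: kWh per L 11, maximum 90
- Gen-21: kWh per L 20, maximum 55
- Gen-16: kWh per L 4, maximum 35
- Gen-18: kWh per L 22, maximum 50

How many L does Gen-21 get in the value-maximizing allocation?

Highest kWh per L first: Gen-6 24 > Gen-18 22 > Gen-21 20 > Gen-23 12 > Gen-17 11 > Gen-16 4.
Give Gen-6 45 to hit its cap of 45 → 55 left.
Gen-18 takes 50 to reach its cap of 50 → 5 left.
Gen-21 has room for 55 but only 5 remain, so it gets 5.

5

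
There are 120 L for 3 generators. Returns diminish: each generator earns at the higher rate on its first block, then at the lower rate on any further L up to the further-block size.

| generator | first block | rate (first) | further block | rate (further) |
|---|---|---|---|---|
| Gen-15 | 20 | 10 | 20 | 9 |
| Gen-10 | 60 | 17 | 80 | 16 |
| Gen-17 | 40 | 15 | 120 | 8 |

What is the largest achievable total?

1980

Treat each block as its own option and order by rate: Gen-10/tier1 17 > Gen-10/tier2 16 > Gen-17/tier1 15 > Gen-15/tier1 10 > Gen-15/tier2 9 > Gen-17/tier2 8.
Gen-10/tier1 (17): +60 ; 60 left.
Gen-10/tier2: +60 of 80 at 16; pool empty.
Total = 17×60 + 16×60 = 1980.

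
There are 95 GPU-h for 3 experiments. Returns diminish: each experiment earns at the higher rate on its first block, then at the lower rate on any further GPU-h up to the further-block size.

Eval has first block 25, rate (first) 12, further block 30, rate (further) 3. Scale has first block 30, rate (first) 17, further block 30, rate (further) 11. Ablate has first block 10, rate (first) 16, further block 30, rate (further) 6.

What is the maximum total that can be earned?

Rank every tier by rate: Scale/first 17 > Ablate/first 16 > Eval/first 12 > Scale/second 11 > Ablate/second 6 > Eval/second 3.
Scale first at 17: fill all 30 → 65 left.
Ablate/first (16): +10 → 55 left.
Eval first at 12: fill all 25 → 30 left.
Scale/second (11): +30 → 0 left.
Total = 17×30 + 16×10 + 12×25 + 11×30 = 1300.

1300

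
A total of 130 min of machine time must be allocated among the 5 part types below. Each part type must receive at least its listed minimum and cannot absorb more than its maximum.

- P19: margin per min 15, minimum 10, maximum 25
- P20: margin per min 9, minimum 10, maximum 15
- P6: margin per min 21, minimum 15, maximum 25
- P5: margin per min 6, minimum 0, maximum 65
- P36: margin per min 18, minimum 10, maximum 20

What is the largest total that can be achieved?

1665

Meeting every minimum uses 10+10+15+0+10 = 45 min, leaving 85.
Order the part types by margin per min: P6 21 > P36 18 > P19 15 > P20 9 > P5 6.
P6: +10 to 25 (cap) → 75 left.
P36 takes 10 more to reach its cap of 20 → 65 left.
Give P19 15 more to hit its cap of 25 → 50 left.
Give P20 5 more to hit its cap of 15 → 45 left.
P5 has room for 65 more but only 45 remain, so it gets 45.
Total = 15×25 + 9×15 + 21×25 + 6×45 + 18×20 = 1665.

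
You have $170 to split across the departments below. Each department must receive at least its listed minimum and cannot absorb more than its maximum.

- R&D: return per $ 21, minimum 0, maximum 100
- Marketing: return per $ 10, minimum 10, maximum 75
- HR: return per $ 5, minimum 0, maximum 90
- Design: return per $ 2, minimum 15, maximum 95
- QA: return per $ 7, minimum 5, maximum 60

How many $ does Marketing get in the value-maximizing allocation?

50

Meeting every minimum uses 0+10+0+15+5 = 30 $, leaving 140.
Rank by return per $: R&D 21 > Marketing 10 > QA 7 > HR 5 > Design 2.
R&D: +100 to 100 (cap) → 40 left.
Marketing: +40 (room for 65) → 50. Pool exhausted.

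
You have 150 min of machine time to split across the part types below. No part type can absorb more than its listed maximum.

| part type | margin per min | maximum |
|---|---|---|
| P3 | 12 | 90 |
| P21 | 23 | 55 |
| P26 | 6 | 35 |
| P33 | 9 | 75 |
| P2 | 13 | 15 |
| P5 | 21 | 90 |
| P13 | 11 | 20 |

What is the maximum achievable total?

Rank by margin per min: P21 23 > P5 21 > P2 13 > P3 12 > P13 11 > P33 9 > P26 6.
Give P21 55 to hit its cap of 55 — 95 left.
Give P5 90 to hit its cap of 90 — 5 left.
P2: +5 (room for 15) → 5. Pool exhausted.
Total = 23×55 + 13×5 + 21×90 = 3220.

3220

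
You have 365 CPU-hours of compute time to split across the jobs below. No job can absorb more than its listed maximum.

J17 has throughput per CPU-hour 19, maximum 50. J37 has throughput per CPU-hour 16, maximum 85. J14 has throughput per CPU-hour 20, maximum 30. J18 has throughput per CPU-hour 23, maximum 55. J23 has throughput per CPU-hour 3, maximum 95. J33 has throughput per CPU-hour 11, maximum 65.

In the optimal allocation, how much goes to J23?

Order the jobs by throughput per CPU-hour: J18 23 > J14 20 > J17 19 > J37 16 > J33 11 > J23 3.
J18: +55 to 55 (cap) ; 310 left.
J14 takes 30 to reach its cap of 30 ; 280 left.
J17: +50 to 50 (cap) ; 230 left.
J37 takes 85 to reach its cap of 85 ; 145 left.
J33 takes 65 to reach its cap of 65 ; 80 left.
J23: +80 (room for 95) → 80. Pool exhausted.

80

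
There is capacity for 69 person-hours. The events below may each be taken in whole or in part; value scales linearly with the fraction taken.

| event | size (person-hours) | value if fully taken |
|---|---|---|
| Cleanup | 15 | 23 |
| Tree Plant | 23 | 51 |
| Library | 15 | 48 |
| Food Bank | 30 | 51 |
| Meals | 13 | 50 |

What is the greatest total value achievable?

179.6

Rank by value-to-size ratio: Meals 50/13≈3.85, Library 48/15≈3.2, Tree Plant 51/23≈2.22, Food Bank 51/30≈1.7, Cleanup 23/15≈1.53.
All 13 person-hours of Meals fit (value 50) — 56 remain.
Library: take in full, 15 person-hours for value 48 — 41 left.
Tree Plant: take in full, 23 person-hours for value 51 — 18 left.
Only 18 person-hours remain; take 18/30 of Food Bank for value 51×18/30 = 30.6.
Total value = 179.6.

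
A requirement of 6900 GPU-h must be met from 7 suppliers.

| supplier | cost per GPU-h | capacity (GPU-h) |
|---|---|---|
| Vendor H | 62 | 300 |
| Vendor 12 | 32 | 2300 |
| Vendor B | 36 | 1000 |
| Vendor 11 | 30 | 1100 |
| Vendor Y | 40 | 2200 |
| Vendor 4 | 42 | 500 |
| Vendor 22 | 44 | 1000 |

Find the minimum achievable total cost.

Cheapest first:
Take 1100 from Vendor 11 at 30 ; need 5800 more.
Vendor 12 at 32: take all 2300 GPU-h ; 3500 still needed.
Vendor B (36): use full 1000 ; 2500 GPU-h to go.
Vendor Y at 40: take all 2200 GPU-h ; 300 still needed.
Vendor 4 (42): take the remaining 300 ; done.
Vendor 22, Vendor H: unused.
Cost = 1100×30 + 2300×32 + 1000×36 + 2200×40 + 300×42 = 243200.

243200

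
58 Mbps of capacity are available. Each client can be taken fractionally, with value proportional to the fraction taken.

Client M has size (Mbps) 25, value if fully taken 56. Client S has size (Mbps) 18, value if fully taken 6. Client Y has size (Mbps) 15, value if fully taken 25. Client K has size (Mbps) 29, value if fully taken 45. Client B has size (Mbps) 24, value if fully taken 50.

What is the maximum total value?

Best value per unit of size first: Client M 56/25≈2.24, Client B 50/24≈2.08, Client Y 25/15≈1.67, Client K 45/29≈1.55, Client S 6/18≈0.333.
Client M: take in full, 25 Mbps for value 56 → 33 left.
Client B: take in full, 24 Mbps for value 50 → 9 left.
Fill the last 9 Mbps with part of Client Y: 9/15 of it earns 15.
Total value = 121.

121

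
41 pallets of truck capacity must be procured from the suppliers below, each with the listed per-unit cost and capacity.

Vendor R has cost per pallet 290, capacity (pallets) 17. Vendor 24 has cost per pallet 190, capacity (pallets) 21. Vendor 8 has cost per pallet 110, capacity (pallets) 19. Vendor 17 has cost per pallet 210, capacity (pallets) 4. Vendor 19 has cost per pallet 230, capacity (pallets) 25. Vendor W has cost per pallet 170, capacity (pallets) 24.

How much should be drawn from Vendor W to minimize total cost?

Cheapest first:
Vendor 8 at 110: take all 19 pallets ; 22 still needed.
Vendor W at 170: take 22 of its 24 ; requirement met.
Vendor 24, Vendor 17, Vendor 19, Vendor R: unused.

22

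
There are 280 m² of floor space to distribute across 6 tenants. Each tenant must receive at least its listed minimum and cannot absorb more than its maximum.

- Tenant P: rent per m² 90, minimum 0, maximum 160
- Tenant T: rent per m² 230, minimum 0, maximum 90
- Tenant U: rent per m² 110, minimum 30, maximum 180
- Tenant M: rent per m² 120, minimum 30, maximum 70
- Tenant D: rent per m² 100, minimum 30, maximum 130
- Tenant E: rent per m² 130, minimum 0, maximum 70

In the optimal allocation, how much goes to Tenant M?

Meeting every minimum uses 0+0+30+30+30+0 = 90 m², leaving 190.
Order the tenants by rent per m²: Tenant T 230 > Tenant E 130 > Tenant M 120 > Tenant U 110 > Tenant D 100 > Tenant P 90.
Tenant T: +90 to 90 (cap) → 100 left.
Tenant E takes 70 more to reach its cap of 70 → 30 left.
Only 30 left; Tenant M takes them to reach 60.

60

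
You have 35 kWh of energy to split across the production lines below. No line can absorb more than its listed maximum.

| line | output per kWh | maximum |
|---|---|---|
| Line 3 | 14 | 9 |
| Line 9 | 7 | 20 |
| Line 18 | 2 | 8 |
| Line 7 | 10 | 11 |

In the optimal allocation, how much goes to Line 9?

15

Highest output per kWh first: Line 3 14 > Line 7 10 > Line 9 7 > Line 18 2.
Line 3: +9 to 9 (cap) — 26 left.
Give Line 7 11 to hit its cap of 11 — 15 left.
Only 15 left; Line 9 takes them to reach 15.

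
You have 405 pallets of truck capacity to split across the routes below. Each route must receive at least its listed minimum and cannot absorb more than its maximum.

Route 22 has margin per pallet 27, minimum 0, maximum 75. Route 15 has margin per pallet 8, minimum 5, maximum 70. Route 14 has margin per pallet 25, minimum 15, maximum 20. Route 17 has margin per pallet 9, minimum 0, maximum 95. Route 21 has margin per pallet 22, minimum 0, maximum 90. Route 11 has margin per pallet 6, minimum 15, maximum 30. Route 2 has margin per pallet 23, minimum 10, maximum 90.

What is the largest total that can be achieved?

Meeting every minimum uses 0+5+15+0+0+15+10 = 45 pallets, leaving 360.
Rank by margin per pallet: Route 22 27 > Route 14 25 > Route 2 23 > Route 21 22 > Route 17 9 > Route 15 8 > Route 11 6.
Route 22 takes 75 more to reach its cap of 75 → 285 left.
Give Route 14 5 more to hit its cap of 20 → 280 left.
Route 2 takes 80 more to reach its cap of 90 → 200 left.
Give Route 21 90 more to hit its cap of 90 → 110 left.
Route 17: +95 to 95 (cap) → 15 left.
Route 15: +15 (room for 65) → 20. Pool exhausted.
Total = 27×75 + 8×20 + 25×20 + 9×95 + 22×90 + 6×15 + 23×90 = 7680.

7680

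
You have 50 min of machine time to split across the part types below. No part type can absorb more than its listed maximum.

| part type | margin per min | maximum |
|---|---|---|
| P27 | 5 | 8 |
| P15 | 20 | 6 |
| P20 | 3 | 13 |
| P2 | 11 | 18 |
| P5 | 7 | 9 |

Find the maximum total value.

Rank by margin per min: P15 20 > P2 11 > P5 7 > P27 5 > P20 3.
P15 takes 6 to reach its cap of 6 ; 44 left.
P2 takes 18 to reach its cap of 18 ; 26 left.
Give P5 9 to hit its cap of 9 ; 17 left.
P27: +8 to 8 (cap) ; 9 left.
P20: +9 (room for 13) → 9. Pool exhausted.
Total = 5×8 + 20×6 + 3×9 + 11×18 + 7×9 = 448.

448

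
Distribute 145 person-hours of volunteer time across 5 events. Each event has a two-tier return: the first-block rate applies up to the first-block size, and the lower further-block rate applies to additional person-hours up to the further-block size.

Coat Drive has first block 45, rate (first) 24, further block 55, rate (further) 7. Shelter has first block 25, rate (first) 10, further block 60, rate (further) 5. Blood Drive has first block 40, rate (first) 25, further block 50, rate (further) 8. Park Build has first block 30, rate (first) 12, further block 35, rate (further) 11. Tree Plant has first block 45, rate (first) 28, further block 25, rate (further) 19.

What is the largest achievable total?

3625

Treat each block as its own option and order by rate: Tree Plant/tier1 28 > Blood Drive/tier1 25 > Coat Drive/tier1 24 > Tree Plant/tier2 19 > Park Build/tier1 12 > Park Build/tier2 11 > Shelter/tier1 10 > Blood Drive/tier2 8 > Coat Drive/tier2 7 > Shelter/tier2 5.
Tree Plant tier1 at 28: fill all 45 → 100 left.
Blood Drive tier1 at 25: fill all 40 → 60 left.
Fill Coat Drive tier1 block (45 at 24) → 15 left.
Tree Plant tier2 at 19: only 15 left, fill 15.
Total = 28×45 + 25×40 + 24×45 + 19×15 = 3625.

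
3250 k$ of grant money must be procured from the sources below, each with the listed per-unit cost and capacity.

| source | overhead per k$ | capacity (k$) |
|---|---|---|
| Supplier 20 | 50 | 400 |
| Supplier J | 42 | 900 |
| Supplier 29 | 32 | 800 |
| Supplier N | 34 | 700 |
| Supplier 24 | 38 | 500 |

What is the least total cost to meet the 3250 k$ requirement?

Fill from the cheapest source first.
Supplier 29 (32): use full 800 → 2450 k$ to go.
Supplier N (34): use full 700 → 1750 k$ to go.
Supplier 24 at 38: take all 500 k$ → 1250 still needed.
Take 900 from Supplier J at 42 → need 350 more.
Take 350 from Supplier 20 at 50 to finish.
Cost = 800×32 + 700×34 + 500×38 + 900×42 + 350×50 = 123700.

123700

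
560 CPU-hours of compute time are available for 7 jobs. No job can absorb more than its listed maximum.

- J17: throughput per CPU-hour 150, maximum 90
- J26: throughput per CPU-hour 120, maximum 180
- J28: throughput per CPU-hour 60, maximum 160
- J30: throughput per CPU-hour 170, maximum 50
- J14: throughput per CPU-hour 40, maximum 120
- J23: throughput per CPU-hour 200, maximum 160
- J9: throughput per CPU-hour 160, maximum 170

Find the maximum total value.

92000

Order the jobs by throughput per CPU-hour: J23 200 > J30 170 > J9 160 > J17 150 > J26 120 > J28 60 > J14 40.
J23: +160 to 160 (cap) ; 400 left.
J30 takes 50 to reach its cap of 50 ; 350 left.
Give J9 170 to hit its cap of 170 ; 180 left.
J17 takes 90 to reach its cap of 90 ; 90 left.
J26: +90 (room for 180) → 90. Pool exhausted.
Total = 150×90 + 120×90 + 170×50 + 200×160 + 160×170 = 92000.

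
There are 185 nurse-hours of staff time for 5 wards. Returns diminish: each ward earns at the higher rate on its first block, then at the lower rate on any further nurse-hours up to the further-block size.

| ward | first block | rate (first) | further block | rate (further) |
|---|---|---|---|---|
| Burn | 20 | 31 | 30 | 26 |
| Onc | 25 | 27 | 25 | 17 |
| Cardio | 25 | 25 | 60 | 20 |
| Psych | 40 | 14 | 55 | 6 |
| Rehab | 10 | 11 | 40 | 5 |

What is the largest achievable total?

Order all 10 blocks by rate: Burn/T1 31 > Onc/T1 27 > Burn/T2 26 > Cardio/T1 25 > Cardio/T2 20 > Onc/T2 17 > Psych/T1 14 > Rehab/T1 11 > Psych/T2 6 > Rehab/T2 5.
Burn T1 at 31: fill all 20 — 165 left.
Fill Onc T1 block (25 at 27) — 140 left.
Burn T2 at 26: fill all 30 — 110 left.
Cardio/T1 (25): +25 — 85 left.
Cardio/T2 (20): +60 — 25 left.
Fill Onc T2 block (25 at 17) — 0 left.
Total = 31×20 + 27×25 + 26×30 + 25×25 + 20×60 + 17×25 = 4325.

4325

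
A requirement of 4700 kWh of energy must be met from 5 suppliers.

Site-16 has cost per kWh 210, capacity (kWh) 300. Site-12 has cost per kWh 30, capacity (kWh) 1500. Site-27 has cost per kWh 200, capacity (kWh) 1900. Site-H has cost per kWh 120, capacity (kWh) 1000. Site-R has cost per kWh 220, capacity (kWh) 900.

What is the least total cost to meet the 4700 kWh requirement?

Cheapest first:
Site-12 at 30: take all 1500 kWh — 3200 still needed.
Site-H (120): use full 1000 — 2200 kWh to go.
Site-27 (200): use full 1900 — 300 kWh to go.
Take 300 from Site-16 at 210 — need 0 more.
Site-R: unused.
Cost = 1500×30 + 1000×120 + 1900×200 + 300×210 = 608000.

608000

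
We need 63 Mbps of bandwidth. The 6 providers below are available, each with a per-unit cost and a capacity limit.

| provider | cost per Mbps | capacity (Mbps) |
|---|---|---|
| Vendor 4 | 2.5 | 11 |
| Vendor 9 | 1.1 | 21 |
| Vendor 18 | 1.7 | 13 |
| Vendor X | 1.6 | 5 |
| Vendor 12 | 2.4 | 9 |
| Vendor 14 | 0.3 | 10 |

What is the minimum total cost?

Cheapest first:
Vendor 14 (0.3): use full 10 ; 53 Mbps to go.
Vendor 9 at 1.1: take all 21 Mbps ; 32 still needed.
Vendor X (1.6): use full 5 ; 27 Mbps to go.
Vendor 18 (1.7): use full 13 ; 14 Mbps to go.
Vendor 12 at 2.4: take all 9 Mbps ; 5 still needed.
Vendor 4 at 2.5: take 5 of its 11 ; requirement met.
Cost = 10×0.3 + 21×1.1 + 5×1.6 + 13×1.7 + 9×2.4 + 5×2.5 = 90.3.

90.3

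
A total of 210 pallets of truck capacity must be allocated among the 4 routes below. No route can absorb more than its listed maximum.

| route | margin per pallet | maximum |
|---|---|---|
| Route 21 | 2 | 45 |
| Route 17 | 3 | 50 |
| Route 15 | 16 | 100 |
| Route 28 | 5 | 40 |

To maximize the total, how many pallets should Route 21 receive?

20

Order the routes by margin per pallet: Route 15 16 > Route 28 5 > Route 17 3 > Route 21 2.
Give Route 15 100 to hit its cap of 100 — 110 left.
Route 28 takes 40 to reach its cap of 40 — 70 left.
Route 17 takes 50 to reach its cap of 50 — 20 left.
Route 21: +20 (room for 45) → 20. Pool exhausted.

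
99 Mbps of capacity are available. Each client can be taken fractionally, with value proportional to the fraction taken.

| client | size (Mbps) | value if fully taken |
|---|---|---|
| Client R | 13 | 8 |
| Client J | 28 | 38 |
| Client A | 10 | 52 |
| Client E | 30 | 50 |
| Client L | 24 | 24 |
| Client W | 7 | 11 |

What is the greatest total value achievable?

Sort by value density: Client A 52/10≈5.2, Client E 50/30≈1.67, Client W 11/7≈1.57, Client J 38/28≈1.36, Client L 24/24≈1, Client R 8/13≈0.615.
Client A: take in full, 10 Mbps for value 52 — 89 left.
All 30 Mbps of Client E fit (value 50) — 59 remain.
Client W: take in full, 7 Mbps for value 11 — 52 left.
All 28 Mbps of Client J fit (value 38) — 24 remain.
Client L: take in full, 24 Mbps for value 24 — 0 left.
Total value = 175.

175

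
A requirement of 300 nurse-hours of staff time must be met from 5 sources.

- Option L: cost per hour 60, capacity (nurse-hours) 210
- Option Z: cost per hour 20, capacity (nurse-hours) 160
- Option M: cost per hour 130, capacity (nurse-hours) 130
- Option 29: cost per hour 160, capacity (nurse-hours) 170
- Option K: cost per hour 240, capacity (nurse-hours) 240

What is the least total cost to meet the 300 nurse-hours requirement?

Cheapest first:
Take 160 from Option Z at 20 — need 140 more.
Take 140 from Option L at 60 to finish.
Option M, Option 29, Option K: unused.
Cost = 160×20 + 140×60 = 11600.

11600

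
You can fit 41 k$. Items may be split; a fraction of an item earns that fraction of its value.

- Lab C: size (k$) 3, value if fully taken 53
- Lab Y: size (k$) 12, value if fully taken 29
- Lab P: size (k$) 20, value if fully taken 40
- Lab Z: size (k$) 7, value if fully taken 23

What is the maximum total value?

143

Best value per unit of size first: Lab C 53/3≈17.7, Lab Z 23/7≈3.29, Lab Y 29/12≈2.42, Lab P 40/20≈2.
Lab C: take in full, 3 k$ for value 53 — 38 left.
Lab Z: take in full, 7 k$ for value 23 — 31 left.
Take all of Lab Y (12 k$, value 29) — 19 k$ left.
19 k$ left: a 19/20 share of Lab P gives 40×19/20 = 38.
Total value = 143.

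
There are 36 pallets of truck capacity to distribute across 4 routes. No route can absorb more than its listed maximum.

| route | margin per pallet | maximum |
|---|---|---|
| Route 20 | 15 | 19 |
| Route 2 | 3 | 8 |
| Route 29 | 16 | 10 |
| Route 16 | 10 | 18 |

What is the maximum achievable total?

515

Rank by margin per pallet: Route 29 16 > Route 20 15 > Route 16 10 > Route 2 3.
Give Route 29 10 to hit its cap of 10 → 26 left.
Give Route 20 19 to hit its cap of 19 → 7 left.
Only 7 left; Route 16 takes them to reach 7.
Total = 15×19 + 16×10 + 10×7 = 515.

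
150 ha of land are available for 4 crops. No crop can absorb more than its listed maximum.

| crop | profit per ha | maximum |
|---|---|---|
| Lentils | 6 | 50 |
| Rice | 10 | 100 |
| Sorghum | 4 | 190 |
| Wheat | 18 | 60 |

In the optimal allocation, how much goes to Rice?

90

Highest profit per ha first: Wheat 18 > Rice 10 > Lentils 6 > Sorghum 4.
Wheat takes 60 to reach its cap of 60 → 90 left.
Rice: +90 (room for 100) → 90. Pool exhausted.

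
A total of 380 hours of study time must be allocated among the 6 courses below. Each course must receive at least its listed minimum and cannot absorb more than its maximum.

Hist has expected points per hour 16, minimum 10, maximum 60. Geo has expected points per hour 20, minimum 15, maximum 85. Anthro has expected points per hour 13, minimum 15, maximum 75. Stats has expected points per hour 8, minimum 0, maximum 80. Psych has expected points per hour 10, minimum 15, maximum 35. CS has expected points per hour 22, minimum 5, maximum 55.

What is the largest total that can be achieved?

5755

Meeting every minimum uses 10+15+15+0+15+5 = 60 hours, leaving 320.
Order the courses by expected points per hour: CS 22 > Geo 20 > Hist 16 > Anthro 13 > Psych 10 > Stats 8.
Give CS 50 more to hit its cap of 55 ; 270 left.
Geo takes 70 more to reach its cap of 85 ; 200 left.
Hist takes 50 more to reach its cap of 60 ; 150 left.
Give Anthro 60 more to hit its cap of 75 ; 90 left.
Psych: +20 to 35 (cap) ; 70 left.
Stats has room for 80 more but only 70 remain, so it gets 70.
Total = 16×60 + 20×85 + 13×75 + 8×70 + 10×35 + 22×55 = 5755.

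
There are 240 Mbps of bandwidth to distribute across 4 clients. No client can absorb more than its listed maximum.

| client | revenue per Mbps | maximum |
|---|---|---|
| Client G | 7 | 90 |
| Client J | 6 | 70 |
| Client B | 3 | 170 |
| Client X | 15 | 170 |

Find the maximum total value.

Rank by revenue per Mbps: Client X 15 > Client G 7 > Client J 6 > Client B 3.
Give Client X 170 to hit its cap of 170 — 70 left.
Only 70 left; Client G takes them to reach 70.
Total = 7×70 + 15×170 = 3040.

3040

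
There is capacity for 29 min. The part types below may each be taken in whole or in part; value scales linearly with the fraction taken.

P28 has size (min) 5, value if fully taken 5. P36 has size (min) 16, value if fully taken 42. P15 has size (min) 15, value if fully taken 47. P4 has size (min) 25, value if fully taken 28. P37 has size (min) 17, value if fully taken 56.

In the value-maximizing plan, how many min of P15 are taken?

Sort by value density: P37 56/17≈3.29, P15 47/15≈3.13, P36 42/16≈2.62, P4 28/25≈1.12, P28 5/5≈1.
P37: take in full, 17 min for value 56 ; 12 left.
Only 12 min remain; take 12/15 of P15 for value 47×12/15 = 37.6.

12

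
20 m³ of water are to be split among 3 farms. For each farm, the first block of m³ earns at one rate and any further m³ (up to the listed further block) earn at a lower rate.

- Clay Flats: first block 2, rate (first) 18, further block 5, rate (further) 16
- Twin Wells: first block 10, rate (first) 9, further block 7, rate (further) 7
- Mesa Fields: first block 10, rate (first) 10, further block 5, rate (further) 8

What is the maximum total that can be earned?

243

Rank every tier by rate: Clay Flats/tier1 18 > Clay Flats/tier2 16 > Mesa Fields/tier1 10 > Twin Wells/tier1 9 > Mesa Fields/tier2 8 > Twin Wells/tier2 7.
Clay Flats tier1 at 18: fill all 2 → 18 left.
Clay Flats/tier2 (16): +5 → 13 left.
Mesa Fields tier1 at 10: fill all 10 → 3 left.
Twin Wells/tier1: +3 of 10 at 9; pool empty.
Total = 18×2 + 16×5 + 10×10 + 9×3 = 243.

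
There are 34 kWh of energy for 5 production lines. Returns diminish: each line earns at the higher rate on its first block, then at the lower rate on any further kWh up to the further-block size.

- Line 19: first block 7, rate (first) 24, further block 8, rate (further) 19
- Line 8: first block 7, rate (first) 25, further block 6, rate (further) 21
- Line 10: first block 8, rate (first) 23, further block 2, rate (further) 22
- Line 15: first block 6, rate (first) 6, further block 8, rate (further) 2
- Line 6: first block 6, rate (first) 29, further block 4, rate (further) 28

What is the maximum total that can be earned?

857

Rank every tier by rate: Line 6/tier1 29 > Line 6/tier2 28 > Line 8/tier1 25 > Line 19/tier1 24 > Line 10/tier1 23 > Line 10/tier2 22 > Line 8/tier2 21 > Line 19/tier2 19 > Line 15/tier1 6 > Line 15/tier2 2.
Fill Line 6 tier1 block (6 at 29) — 28 left.
Fill Line 6 tier2 block (4 at 28) — 24 left.
Fill Line 8 tier1 block (7 at 25) — 17 left.
Line 19/tier1 (24): +7 — 10 left.
Line 10 tier1 at 23: fill all 8 — 2 left.
Fill Line 10 tier2 block (2 at 22) — 0 left.
Total = 29×6 + 28×4 + 25×7 + 24×7 + 23×8 + 22×2 = 857.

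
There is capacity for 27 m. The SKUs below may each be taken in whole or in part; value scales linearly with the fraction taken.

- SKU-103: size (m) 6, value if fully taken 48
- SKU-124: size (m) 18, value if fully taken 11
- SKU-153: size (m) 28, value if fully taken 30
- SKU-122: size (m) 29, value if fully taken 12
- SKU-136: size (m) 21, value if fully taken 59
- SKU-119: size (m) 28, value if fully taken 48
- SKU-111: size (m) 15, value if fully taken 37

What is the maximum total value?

Best value per unit of size first: SKU-103 48/6≈8, SKU-136 59/21≈2.81, SKU-111 37/15≈2.47, SKU-119 48/28≈1.71, SKU-153 30/28≈1.07, SKU-124 11/18≈0.611, SKU-122 12/29≈0.414.
Take all of SKU-103 (6 m, value 48) → 21 m left.
Take all of SKU-136 (21 m, value 59) → 0 m left.
Total value = 107.

107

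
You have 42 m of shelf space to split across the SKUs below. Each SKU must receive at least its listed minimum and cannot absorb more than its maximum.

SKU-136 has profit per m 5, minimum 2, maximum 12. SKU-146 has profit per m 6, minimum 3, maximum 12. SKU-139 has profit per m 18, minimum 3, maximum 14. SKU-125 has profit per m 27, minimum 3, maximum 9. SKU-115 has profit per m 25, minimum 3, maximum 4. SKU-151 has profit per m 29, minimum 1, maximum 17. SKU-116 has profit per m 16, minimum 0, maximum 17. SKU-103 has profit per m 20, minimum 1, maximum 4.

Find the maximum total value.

Meeting every minimum uses 2+3+3+3+3+1+0+1 = 16 m, leaving 26.
Order the SKUs by profit per m: SKU-151 29 > SKU-125 27 > SKU-115 25 > SKU-103 20 > SKU-139 18 > SKU-116 16 > SKU-146 6 > SKU-136 5.
SKU-151: +16 to 17 (cap) ; 10 left.
SKU-125: +6 to 9 (cap) ; 4 left.
SKU-115 takes 1 more to reach its cap of 4 ; 3 left.
SKU-103: +3 to 4 (cap) ; 0 left.
Total = 5×2 + 6×3 + 18×3 + 27×9 + 25×4 + 29×17 + 20×4 = 998.

998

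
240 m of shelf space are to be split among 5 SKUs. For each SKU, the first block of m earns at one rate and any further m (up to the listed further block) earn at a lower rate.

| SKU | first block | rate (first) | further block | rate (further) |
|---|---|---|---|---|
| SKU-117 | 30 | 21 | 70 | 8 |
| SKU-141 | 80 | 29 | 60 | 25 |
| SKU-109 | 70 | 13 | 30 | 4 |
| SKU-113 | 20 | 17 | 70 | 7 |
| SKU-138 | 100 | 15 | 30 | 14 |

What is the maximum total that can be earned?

Rank every tier by rate: SKU-141/first 29 > SKU-141/second 25 > SKU-117/first 21 > SKU-113/first 17 > SKU-138/first 15 > SKU-138/second 14 > SKU-109/first 13 > SKU-117/second 8 > SKU-113/second 7 > SKU-109/second 4.
Fill SKU-141 first block (80 at 29) → 160 left.
SKU-141/second (25): +60 → 100 left.
SKU-117 first at 21: fill all 30 → 70 left.
Fill SKU-113 first block (20 at 17) → 50 left.
50 remain; put them into SKU-138 first at 15.
Total = 29×80 + 25×60 + 21×30 + 17×20 + 15×50 = 5540.

5540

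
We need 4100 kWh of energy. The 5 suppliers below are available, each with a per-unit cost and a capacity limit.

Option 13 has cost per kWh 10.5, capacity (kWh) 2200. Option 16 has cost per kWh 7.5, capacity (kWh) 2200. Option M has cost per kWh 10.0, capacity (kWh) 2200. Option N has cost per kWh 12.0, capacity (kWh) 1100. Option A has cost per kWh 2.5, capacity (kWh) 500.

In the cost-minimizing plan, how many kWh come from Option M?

Cheapest first:
Option A (2.5): use full 500 → 3600 kWh to go.
Option 16 (7.5): use full 2200 → 1400 kWh to go.
Take 1400 from Option M at 10.0 to finish.
Option 13, Option N: unused.

1400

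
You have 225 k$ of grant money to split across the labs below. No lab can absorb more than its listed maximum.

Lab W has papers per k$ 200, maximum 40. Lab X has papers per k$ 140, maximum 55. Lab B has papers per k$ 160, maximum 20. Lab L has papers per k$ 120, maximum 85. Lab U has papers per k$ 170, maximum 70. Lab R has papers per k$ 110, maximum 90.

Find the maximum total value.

35600

Highest papers per k$ first: Lab W 200 > Lab U 170 > Lab B 160 > Lab X 140 > Lab L 120 > Lab R 110.
Give Lab W 40 to hit its cap of 40 → 185 left.
Lab U takes 70 to reach its cap of 70 → 115 left.
Lab B takes 20 to reach its cap of 20 → 95 left.
Give Lab X 55 to hit its cap of 55 → 40 left.
Only 40 left; Lab L takes them to reach 40.
Total = 200×40 + 140×55 + 160×20 + 120×40 + 170×70 = 35600.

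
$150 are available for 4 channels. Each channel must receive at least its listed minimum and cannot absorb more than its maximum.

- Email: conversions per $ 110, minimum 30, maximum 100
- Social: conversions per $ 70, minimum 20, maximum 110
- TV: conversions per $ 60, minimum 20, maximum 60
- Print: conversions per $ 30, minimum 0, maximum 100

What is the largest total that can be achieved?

14300

Meeting every minimum uses 30+20+20+0 = 70 $, leaving 80.
Order the channels by conversions per $: Email 110 > Social 70 > TV 60 > Print 30.
Email: +70 to 100 (cap) → 10 left.
Social: +10 (room for 90) → 30. Pool exhausted.
Total = 110×100 + 70×30 + 60×20 = 14300.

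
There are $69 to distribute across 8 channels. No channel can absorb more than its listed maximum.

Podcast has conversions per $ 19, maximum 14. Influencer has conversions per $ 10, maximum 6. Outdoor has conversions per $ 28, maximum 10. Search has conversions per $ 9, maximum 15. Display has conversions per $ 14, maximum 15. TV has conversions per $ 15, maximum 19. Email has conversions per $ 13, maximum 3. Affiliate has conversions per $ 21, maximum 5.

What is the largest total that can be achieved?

Rank by conversions per $: Outdoor 28 > Affiliate 21 > Podcast 19 > TV 15 > Display 14 > Email 13 > Influencer 10 > Search 9.
Outdoor takes 10 to reach its cap of 10 → 59 left.
Affiliate takes 5 to reach its cap of 5 → 54 left.
Podcast takes 14 to reach its cap of 14 → 40 left.
TV takes 19 to reach its cap of 19 → 21 left.
Display takes 15 to reach its cap of 15 → 6 left.
Give Email 3 to hit its cap of 3 → 3 left.
Influencer has room for 6 but only 3 remain, so it gets 3.
Total = 19×14 + 10×3 + 28×10 + 14×15 + 15×19 + 13×3 + 21×5 = 1215.

1215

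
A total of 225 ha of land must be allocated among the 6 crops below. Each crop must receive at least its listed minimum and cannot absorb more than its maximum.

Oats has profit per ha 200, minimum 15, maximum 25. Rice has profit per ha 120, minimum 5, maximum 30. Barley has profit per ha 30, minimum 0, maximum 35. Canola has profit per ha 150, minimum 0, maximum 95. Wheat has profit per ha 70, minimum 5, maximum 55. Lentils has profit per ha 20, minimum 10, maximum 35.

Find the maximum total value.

Meeting every minimum uses 15+5+0+0+5+10 = 35 ha, leaving 190.
Highest profit per ha first: Oats 200 > Canola 150 > Rice 120 > Wheat 70 > Barley 30 > Lentils 20.
Oats takes 10 more to reach its cap of 25 ; 180 left.
Canola: +95 to 95 (cap) ; 85 left.
Rice: +25 to 30 (cap) ; 60 left.
Wheat takes 50 more to reach its cap of 55 ; 10 left.
Only 10 left; Barley takes them to reach 10.
Total = 200×25 + 120×30 + 30×10 + 150×95 + 70×55 + 20×10 = 27200.

27200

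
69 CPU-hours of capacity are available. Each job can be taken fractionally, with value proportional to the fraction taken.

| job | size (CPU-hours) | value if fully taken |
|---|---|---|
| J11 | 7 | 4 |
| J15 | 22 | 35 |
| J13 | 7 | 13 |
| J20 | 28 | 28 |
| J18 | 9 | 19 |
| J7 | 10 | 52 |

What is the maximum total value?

140

Sort by value density: J7 52/10≈5.2, J18 19/9≈2.11, J13 13/7≈1.86, J15 35/22≈1.59, J20 28/28≈1, J11 4/7≈0.571.
J7: take in full, 10 CPU-hours for value 52 ; 59 left.
J18: take in full, 9 CPU-hours for value 19 ; 50 left.
Take all of J13 (7 CPU-hours, value 13) ; 43 CPU-hours left.
Take all of J15 (22 CPU-hours, value 35) ; 21 CPU-hours left.
21 CPU-hours left: a 21/28 share of J20 gives 28×21/28 = 21.
Total value = 140.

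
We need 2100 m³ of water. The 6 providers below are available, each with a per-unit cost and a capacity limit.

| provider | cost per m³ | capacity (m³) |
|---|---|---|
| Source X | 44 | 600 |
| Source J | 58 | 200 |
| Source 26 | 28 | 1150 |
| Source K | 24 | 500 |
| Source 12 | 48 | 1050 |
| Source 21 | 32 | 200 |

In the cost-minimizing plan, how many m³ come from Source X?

Use providers in increasing cost order.
Source K (24): use full 500 — 1600 m³ to go.
Source 26 at 28: take all 1150 m³ — 450 still needed.
Source 21 (32): use full 200 — 250 m³ to go.
Take 250 from Source X at 44 to finish.
Source 12, Source J: unused.

250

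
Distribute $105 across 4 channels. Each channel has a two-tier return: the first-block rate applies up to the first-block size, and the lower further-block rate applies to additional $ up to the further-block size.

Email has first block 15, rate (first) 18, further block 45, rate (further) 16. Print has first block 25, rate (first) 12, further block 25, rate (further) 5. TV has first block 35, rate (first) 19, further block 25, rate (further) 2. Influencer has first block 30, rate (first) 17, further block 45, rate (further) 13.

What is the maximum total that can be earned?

1845

Treat each block as its own option and order by rate: TV/T1 19 > Email/T1 18 > Influencer/T1 17 > Email/T2 16 > Influencer/T2 13 > Print/T1 12 > Print/T2 5 > TV/T2 2.
TV T1 at 19: fill all 35 — 70 left.
Email/T1 (18): +15 — 55 left.
Fill Influencer T1 block (30 at 17) — 25 left.
25 remain; put them into Email T2 at 16.
Total = 19×35 + 18×15 + 17×30 + 16×25 = 1845.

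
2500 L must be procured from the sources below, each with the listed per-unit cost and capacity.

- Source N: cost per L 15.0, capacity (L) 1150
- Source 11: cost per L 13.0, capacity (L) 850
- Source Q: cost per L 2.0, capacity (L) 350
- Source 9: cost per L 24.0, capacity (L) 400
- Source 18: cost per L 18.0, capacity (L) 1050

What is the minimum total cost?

31700

Cheapest first:
Source Q at 2.0: take all 350 L — 2150 still needed.
Source 11 (13.0): use full 850 — 1300 L to go.
Source N (15.0): use full 1150 — 150 L to go.
Source 18 at 18.0: take 150 of its 1050 — requirement met.
Source 9: unused.
Cost = 350×2.0 + 850×13.0 + 1150×15.0 + 150×18.0 = 31700.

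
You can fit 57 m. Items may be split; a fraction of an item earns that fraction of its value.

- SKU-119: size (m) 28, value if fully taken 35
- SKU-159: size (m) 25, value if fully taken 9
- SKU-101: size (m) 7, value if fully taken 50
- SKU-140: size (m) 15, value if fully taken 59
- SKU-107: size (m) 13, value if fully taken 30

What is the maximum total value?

Sort by value density: SKU-101 50/7≈7.14, SKU-140 59/15≈3.93, SKU-107 30/13≈2.31, SKU-119 35/28≈1.25, SKU-159 9/25≈0.36.
SKU-101: take in full, 7 m for value 50 → 50 left.
Take all of SKU-140 (15 m, value 59) → 35 m left.
All 13 m of SKU-107 fit (value 30) → 22 remain.
Only 22 m remain; take 22/28 of SKU-119 for value 35×22/28 = 27.5.
Total value = 166.5.

166.5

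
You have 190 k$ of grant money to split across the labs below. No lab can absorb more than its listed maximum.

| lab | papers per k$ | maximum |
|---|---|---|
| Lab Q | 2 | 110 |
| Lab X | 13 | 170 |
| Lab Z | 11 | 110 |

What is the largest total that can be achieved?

2430

Order the labs by papers per k$: Lab X 13 > Lab Z 11 > Lab Q 2.
Lab X takes 170 to reach its cap of 170 → 20 left.
Only 20 left; Lab Z takes them to reach 20.
Total = 13×170 + 11×20 = 2430.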